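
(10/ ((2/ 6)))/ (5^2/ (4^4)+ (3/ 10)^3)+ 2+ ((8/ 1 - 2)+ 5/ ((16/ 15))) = 16169767/ 63824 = 253.35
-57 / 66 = -19 / 22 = -0.86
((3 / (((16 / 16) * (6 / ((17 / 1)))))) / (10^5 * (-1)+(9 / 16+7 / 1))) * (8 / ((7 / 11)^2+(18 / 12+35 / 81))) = -7108992 / 24430685623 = -0.00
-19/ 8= -2.38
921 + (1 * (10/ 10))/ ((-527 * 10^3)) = 485366999/ 527000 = 921.00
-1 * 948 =-948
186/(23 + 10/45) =1674/209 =8.01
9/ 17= 0.53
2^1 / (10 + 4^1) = 1 / 7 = 0.14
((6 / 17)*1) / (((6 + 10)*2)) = 3 / 272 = 0.01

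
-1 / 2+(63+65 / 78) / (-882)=-3029 / 5292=-0.57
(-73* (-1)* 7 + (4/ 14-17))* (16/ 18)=439.37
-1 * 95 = -95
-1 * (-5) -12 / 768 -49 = -2817 / 64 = -44.02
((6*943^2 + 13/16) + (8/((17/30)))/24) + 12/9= 4353765335/816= 5335496.73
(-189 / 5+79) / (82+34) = 103 / 290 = 0.36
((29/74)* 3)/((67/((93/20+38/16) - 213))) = -716793/198320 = -3.61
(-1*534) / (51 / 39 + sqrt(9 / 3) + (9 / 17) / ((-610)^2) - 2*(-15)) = -113056678227385159800 / 6608071939526610289 + 3611146806300540000*sqrt(3) / 6608071939526610289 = -16.16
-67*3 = -201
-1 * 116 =-116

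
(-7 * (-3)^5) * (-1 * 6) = -10206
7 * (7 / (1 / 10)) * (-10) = -4900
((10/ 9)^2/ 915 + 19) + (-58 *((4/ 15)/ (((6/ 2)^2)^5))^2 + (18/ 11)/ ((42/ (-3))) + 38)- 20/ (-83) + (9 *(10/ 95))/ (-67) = 22235998694196630177206/ 389345059970919342675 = 57.11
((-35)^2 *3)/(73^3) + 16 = 16.01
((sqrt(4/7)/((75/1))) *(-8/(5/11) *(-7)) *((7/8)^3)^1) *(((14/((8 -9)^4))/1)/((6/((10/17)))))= 26411 *sqrt(7)/61200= 1.14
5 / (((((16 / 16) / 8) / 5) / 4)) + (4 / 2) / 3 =2402 / 3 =800.67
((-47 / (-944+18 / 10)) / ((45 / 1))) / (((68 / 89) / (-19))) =-79477 / 2883132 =-0.03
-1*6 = -6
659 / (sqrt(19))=659 * sqrt(19) / 19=151.18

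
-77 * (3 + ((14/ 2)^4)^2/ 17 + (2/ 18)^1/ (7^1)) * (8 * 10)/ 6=-159801704920/ 459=-348151862.57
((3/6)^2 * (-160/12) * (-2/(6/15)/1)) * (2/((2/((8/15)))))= 80/9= 8.89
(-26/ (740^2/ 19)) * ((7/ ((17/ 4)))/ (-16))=0.00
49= 49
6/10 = 3/5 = 0.60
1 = 1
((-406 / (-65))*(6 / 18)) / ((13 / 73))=29638 / 2535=11.69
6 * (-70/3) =-140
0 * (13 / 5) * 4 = 0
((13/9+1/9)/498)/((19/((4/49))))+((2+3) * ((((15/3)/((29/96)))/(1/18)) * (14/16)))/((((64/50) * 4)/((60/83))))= 6362803589/34574148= 184.03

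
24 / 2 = 12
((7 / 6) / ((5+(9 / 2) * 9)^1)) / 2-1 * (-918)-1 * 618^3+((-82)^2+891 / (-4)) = -36819371587 / 156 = -236021612.74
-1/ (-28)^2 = -1/ 784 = -0.00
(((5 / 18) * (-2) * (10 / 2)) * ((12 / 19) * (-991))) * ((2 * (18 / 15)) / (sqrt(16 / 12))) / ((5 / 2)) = 15856 * sqrt(3) / 19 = 1445.44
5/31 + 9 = 9.16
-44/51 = -0.86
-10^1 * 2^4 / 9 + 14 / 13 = -1954 / 117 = -16.70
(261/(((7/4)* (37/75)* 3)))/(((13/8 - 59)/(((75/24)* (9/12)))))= -18125/4403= -4.12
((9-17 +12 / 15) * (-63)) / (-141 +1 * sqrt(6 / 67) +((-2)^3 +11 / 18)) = -7305740568 / 2389961015-734832 * sqrt(402) / 2389961015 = -3.06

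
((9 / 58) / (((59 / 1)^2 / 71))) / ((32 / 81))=51759 / 6460736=0.01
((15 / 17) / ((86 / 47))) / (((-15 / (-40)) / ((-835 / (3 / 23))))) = -18052700 / 2193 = -8231.97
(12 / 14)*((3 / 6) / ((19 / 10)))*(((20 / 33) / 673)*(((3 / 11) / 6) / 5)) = 0.00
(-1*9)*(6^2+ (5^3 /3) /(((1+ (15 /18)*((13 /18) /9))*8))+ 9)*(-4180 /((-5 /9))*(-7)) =24519455730 /1037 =23644605.33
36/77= 0.47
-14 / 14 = -1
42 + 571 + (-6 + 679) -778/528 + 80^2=2028715/264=7684.53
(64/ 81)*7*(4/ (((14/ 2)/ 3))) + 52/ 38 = 5566/ 513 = 10.85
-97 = -97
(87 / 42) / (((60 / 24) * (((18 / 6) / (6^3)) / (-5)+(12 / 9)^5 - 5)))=-56376 / 53669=-1.05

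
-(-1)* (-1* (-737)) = 737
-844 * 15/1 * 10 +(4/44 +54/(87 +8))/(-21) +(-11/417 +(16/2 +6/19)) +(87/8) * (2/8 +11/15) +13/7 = -12355566990311/97611360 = -126579.19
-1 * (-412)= 412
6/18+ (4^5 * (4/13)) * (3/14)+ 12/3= 19615/273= 71.85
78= 78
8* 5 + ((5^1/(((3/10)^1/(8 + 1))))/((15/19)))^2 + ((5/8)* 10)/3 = 433705/12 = 36142.08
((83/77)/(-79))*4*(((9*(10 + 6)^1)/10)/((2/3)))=-1.18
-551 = -551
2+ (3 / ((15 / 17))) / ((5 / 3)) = 101 / 25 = 4.04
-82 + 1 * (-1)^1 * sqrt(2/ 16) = -82 - sqrt(2)/ 4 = -82.35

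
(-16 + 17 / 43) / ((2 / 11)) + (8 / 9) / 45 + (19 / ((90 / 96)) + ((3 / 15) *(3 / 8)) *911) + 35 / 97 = 42524131 / 13514040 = 3.15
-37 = -37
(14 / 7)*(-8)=-16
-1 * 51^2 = -2601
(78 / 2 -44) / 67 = -5 / 67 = -0.07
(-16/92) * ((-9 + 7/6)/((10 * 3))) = 0.05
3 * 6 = 18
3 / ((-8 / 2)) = -3 / 4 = -0.75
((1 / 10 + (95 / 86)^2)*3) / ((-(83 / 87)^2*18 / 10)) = -123180429 / 50951044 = -2.42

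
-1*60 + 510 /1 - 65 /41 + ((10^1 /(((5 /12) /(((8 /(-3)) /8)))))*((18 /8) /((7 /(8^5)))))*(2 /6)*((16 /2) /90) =-8817479 /4305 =-2048.19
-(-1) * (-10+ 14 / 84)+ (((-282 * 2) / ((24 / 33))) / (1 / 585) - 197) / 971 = -1390238 / 2913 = -477.25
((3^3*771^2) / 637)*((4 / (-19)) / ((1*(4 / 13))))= -16049907 / 931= -17239.43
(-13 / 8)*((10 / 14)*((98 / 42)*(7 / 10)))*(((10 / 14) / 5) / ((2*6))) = -13 / 576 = -0.02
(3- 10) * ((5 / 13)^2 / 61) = -175 / 10309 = -0.02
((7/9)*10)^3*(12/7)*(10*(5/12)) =2450000/729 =3360.77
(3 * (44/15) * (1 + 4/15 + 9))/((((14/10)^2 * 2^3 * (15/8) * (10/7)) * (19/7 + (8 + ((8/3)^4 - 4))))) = 30492/811975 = 0.04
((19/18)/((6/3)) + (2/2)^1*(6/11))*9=425/44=9.66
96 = 96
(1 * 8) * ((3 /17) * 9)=216 /17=12.71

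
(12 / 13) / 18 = 2 / 39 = 0.05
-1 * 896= -896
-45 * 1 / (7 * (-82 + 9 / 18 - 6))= 0.07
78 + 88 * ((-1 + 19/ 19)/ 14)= 78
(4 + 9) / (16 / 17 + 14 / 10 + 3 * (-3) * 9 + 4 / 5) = -1105 / 6618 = -0.17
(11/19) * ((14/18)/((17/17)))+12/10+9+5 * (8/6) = 14806/855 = 17.32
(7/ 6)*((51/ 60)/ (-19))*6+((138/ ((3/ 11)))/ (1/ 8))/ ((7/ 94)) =144593727/ 2660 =54358.54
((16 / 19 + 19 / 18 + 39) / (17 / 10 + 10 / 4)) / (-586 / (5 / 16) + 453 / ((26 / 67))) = -4545775 / 330447411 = -0.01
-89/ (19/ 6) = -534/ 19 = -28.11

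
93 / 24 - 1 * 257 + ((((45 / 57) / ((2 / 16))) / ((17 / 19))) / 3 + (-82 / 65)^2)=-143179161 / 574600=-249.18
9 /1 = 9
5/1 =5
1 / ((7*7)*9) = 1 / 441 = 0.00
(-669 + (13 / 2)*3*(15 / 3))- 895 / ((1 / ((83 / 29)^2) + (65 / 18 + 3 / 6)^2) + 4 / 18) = -5999056281 / 9623164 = -623.40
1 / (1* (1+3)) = 1 / 4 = 0.25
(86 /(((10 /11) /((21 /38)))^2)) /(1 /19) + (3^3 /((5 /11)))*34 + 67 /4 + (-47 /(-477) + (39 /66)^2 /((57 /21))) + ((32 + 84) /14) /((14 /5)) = 2643.36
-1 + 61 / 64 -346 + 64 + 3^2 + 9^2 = -12291 / 64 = -192.05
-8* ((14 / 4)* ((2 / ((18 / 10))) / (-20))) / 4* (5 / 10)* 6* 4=4.67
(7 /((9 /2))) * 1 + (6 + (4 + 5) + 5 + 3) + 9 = 302 /9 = 33.56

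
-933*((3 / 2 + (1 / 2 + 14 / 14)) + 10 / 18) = -9952 / 3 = -3317.33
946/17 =55.65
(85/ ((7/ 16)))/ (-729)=-1360/ 5103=-0.27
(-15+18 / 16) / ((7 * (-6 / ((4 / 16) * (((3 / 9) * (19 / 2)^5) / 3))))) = 91615663 / 129024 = 710.07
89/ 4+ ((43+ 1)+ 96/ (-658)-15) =67253/ 1316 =51.10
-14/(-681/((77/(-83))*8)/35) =-301840/56523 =-5.34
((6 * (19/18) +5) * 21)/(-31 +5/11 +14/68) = -12716/1621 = -7.84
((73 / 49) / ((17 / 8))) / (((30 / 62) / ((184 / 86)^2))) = 6.63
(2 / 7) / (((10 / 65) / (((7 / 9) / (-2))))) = -13 / 18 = -0.72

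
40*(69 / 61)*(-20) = -55200 / 61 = -904.92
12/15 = 4/5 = 0.80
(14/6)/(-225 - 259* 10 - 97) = -1/1248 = -0.00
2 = 2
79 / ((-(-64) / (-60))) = -1185 / 16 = -74.06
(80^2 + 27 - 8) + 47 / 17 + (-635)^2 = 6963995 / 17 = 409646.76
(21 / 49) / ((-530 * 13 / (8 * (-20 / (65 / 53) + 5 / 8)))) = 699 / 89570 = 0.01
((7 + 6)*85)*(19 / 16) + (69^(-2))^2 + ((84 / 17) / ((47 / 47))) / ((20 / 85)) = 483512358067 / 362673936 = 1333.19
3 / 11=0.27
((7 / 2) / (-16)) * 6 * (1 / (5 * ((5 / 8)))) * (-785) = 3297 / 10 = 329.70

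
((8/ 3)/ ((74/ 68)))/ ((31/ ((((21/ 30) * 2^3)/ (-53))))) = -7616/ 911865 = -0.01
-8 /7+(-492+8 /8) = -3445 /7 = -492.14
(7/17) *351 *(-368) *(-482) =435812832/17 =25636048.94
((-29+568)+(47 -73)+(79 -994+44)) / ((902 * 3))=-179 / 1353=-0.13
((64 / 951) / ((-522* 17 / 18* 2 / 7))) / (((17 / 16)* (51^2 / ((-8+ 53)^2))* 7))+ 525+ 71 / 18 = 7310304541913 / 13820553954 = 528.94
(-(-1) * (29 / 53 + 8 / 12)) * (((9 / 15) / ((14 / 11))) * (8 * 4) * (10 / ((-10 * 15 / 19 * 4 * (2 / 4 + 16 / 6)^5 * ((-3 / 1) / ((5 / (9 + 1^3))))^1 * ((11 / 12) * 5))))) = 4002048 / 6043636375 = 0.00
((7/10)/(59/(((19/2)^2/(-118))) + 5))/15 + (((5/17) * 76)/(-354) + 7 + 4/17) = 28099164569/3918169350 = 7.17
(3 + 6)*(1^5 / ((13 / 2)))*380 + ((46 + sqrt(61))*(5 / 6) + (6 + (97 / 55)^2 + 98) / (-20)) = 5*sqrt(61) / 6 + 1319271149 / 2359500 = 565.64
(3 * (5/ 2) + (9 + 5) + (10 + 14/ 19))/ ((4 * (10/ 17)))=4165/ 304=13.70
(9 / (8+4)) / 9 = 1 / 12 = 0.08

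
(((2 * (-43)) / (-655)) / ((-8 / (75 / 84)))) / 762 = -215 / 11180064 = -0.00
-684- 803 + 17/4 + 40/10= -5915/4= -1478.75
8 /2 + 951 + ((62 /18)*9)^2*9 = 9604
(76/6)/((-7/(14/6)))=-38/9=-4.22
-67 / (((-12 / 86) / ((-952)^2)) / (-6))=-2611061824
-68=-68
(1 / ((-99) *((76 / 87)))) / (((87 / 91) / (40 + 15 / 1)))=-455 / 684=-0.67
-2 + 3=1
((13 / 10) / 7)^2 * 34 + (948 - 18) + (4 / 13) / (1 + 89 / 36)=148303357 / 159250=931.26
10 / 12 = 5 / 6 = 0.83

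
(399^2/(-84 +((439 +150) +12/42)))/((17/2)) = 247646/6681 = 37.07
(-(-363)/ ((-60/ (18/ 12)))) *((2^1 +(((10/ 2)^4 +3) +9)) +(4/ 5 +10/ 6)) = -582131/ 100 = -5821.31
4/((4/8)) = 8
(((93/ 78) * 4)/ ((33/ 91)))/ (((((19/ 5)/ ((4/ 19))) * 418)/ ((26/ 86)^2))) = 733460/ 4603671633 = 0.00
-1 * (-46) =46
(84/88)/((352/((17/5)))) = 357/38720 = 0.01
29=29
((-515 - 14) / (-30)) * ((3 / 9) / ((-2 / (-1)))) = 2.94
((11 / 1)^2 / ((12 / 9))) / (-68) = -363 / 272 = -1.33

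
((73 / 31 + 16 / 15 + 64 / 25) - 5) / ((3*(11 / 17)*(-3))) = -38794 / 230175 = -0.17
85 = 85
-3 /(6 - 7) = 3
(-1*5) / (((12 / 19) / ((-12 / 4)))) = 95 / 4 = 23.75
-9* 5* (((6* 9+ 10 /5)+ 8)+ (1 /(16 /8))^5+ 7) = -102285 /32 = -3196.41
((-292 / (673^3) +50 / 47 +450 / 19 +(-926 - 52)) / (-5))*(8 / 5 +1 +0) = 3373243646719362 / 6805133669525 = 495.69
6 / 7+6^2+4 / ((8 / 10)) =293 / 7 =41.86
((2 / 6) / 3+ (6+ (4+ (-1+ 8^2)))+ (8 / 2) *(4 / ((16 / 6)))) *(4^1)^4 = 182272 / 9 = 20252.44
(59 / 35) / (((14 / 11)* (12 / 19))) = 12331 / 5880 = 2.10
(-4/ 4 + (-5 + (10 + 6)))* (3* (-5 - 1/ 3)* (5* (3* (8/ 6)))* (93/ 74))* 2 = -297600/ 37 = -8043.24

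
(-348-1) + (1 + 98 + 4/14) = -1748/7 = -249.71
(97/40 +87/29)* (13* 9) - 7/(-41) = 1041229/1640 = 634.90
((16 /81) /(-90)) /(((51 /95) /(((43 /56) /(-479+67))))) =817 /107224236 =0.00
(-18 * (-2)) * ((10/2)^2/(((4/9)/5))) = 10125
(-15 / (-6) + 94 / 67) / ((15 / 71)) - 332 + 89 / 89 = -628177 / 2010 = -312.53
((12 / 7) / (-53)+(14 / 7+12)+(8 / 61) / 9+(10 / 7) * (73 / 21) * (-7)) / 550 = -2116192 / 56011725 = -0.04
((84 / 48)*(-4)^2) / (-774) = -14 / 387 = -0.04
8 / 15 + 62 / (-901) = 6278 / 13515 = 0.46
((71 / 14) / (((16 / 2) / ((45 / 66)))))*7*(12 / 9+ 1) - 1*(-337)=121109 / 352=344.06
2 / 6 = 1 / 3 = 0.33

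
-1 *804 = -804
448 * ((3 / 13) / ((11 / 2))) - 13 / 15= 38461 / 2145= 17.93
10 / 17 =0.59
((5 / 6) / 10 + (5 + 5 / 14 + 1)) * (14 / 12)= 541 / 72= 7.51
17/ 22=0.77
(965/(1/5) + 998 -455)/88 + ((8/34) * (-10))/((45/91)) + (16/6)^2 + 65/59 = 64648/1003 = 64.45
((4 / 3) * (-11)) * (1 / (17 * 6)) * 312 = -2288 / 51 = -44.86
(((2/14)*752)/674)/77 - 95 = -17255709/181643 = -95.00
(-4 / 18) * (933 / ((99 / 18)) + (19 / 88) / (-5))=-74621 / 1980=-37.69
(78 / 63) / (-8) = -13 / 84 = -0.15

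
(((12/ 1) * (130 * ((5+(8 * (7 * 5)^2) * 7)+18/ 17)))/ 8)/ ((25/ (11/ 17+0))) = 500343987/ 1445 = 346258.81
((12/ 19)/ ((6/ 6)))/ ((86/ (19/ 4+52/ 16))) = 48/ 817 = 0.06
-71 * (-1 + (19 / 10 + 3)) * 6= -8307 / 5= -1661.40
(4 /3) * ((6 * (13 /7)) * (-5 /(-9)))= 520 /63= 8.25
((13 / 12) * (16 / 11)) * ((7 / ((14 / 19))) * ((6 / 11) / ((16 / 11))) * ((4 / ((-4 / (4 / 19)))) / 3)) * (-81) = 351 / 11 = 31.91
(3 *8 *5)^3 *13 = 22464000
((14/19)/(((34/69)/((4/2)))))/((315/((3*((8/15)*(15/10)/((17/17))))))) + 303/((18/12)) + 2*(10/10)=1647484/8075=204.02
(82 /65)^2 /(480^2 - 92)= 1681 /243262825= 0.00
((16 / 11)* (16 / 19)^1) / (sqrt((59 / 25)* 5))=256* sqrt(295) / 12331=0.36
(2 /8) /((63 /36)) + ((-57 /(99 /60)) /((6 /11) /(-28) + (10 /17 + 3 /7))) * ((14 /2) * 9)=-5697347 /2611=-2182.06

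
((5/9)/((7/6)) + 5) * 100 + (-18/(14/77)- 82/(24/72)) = 4255/21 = 202.62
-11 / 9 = -1.22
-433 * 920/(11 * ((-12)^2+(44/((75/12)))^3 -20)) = -1556093750/20320509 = -76.58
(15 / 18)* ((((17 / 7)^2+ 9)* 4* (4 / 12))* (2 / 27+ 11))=2182700 / 11907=183.31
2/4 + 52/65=13/10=1.30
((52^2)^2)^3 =390877006486250192896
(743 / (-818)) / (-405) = 743 / 331290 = 0.00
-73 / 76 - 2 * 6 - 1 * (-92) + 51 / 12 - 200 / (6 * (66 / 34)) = 248735 / 3762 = 66.12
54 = 54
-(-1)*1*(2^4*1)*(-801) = -12816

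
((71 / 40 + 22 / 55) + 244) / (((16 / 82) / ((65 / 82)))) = 128011 / 128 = 1000.09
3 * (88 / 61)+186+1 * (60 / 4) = 12525 / 61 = 205.33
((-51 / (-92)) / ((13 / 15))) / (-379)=-765 / 453284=-0.00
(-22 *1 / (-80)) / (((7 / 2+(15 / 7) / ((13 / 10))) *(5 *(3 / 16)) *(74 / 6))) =4004 / 866725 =0.00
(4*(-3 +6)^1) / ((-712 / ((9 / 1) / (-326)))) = 27 / 58028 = 0.00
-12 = -12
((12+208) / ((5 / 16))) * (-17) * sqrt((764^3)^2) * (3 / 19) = -16011164184576 / 19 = -842692851819.79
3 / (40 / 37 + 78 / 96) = 1776 / 1121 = 1.58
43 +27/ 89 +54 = 8660/ 89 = 97.30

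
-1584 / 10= -792 / 5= -158.40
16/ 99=0.16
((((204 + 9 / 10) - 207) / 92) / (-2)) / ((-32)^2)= 21 / 1884160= 0.00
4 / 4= 1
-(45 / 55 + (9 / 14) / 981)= -13745 / 16786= -0.82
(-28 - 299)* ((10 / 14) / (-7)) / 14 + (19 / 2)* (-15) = -48060 / 343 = -140.12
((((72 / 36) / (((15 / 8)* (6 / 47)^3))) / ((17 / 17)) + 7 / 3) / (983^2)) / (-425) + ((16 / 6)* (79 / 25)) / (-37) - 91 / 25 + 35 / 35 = -17647933161157 / 6153932282625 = -2.87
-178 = -178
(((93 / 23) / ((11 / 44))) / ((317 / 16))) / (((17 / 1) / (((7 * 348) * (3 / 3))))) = 14499072 / 123947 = 116.98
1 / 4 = 0.25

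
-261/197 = -1.32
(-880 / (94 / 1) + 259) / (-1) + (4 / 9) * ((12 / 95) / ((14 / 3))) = -7802069 / 31255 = -249.63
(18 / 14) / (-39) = -3 / 91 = -0.03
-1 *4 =-4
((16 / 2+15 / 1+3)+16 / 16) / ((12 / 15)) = 135 / 4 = 33.75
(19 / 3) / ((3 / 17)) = 35.89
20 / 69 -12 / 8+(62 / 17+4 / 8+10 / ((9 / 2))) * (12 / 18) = 64103 / 21114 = 3.04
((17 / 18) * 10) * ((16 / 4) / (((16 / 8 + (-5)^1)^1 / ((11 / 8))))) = -935 / 54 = -17.31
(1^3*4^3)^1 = 64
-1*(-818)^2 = -669124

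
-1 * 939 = -939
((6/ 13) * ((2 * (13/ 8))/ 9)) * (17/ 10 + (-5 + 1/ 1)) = -23/ 60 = -0.38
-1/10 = -0.10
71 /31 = 2.29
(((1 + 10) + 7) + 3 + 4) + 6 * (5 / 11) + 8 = 393 / 11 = 35.73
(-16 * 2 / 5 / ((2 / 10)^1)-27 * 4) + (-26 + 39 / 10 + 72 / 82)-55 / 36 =-1201093 / 7380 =-162.75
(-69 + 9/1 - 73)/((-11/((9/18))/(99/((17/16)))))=9576/17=563.29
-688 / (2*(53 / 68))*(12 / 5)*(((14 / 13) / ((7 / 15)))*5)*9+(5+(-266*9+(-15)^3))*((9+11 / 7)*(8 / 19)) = -12431147072 / 91637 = -135656.42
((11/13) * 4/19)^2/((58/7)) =0.00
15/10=3/2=1.50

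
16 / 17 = 0.94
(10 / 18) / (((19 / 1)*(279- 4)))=1 / 9405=0.00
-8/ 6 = -4/ 3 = -1.33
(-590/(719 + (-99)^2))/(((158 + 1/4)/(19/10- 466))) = 91273/554930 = 0.16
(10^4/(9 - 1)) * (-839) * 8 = -8390000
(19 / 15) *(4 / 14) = 38 / 105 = 0.36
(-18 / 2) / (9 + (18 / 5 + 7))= -0.46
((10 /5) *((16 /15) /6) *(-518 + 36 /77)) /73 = -127520 /50589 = -2.52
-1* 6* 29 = -174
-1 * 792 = -792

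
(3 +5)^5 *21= 688128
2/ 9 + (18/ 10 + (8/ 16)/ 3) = 197/ 90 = 2.19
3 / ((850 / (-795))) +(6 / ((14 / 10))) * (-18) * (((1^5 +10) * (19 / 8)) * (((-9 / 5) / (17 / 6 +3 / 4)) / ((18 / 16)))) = 45903303 / 51170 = 897.07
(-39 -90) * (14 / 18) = -301 / 3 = -100.33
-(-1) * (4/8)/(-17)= -1/34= -0.03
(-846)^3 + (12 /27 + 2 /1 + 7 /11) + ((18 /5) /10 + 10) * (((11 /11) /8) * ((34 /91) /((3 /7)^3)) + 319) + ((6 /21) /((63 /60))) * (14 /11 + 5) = -11455250549007791 /18918900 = -605492420.23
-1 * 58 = -58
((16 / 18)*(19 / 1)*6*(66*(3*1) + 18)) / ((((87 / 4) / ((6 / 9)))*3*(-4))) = -4864 / 87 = -55.91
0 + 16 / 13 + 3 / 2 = 71 / 26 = 2.73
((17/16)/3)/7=17/336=0.05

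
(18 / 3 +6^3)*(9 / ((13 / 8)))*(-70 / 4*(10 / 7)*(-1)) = 399600 / 13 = 30738.46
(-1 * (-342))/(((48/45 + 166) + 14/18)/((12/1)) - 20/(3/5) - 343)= -184680/195667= -0.94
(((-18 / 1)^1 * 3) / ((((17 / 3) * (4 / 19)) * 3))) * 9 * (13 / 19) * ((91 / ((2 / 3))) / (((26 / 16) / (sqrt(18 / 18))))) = -132678 / 17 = -7804.59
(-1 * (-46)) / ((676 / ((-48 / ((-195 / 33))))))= 6072 / 10985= 0.55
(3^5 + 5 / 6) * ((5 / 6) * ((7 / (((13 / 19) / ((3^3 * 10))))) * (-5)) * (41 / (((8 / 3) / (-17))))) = 152574258375 / 208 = 733530088.34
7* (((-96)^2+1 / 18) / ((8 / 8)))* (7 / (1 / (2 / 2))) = 8128561 / 18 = 451586.72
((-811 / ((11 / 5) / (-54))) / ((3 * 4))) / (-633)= -12165 / 4642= -2.62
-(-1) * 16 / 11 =16 / 11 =1.45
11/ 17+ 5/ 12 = 217/ 204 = 1.06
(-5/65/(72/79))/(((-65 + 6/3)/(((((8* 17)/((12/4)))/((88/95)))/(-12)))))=-127585/23351328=-0.01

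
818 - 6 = 812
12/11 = 1.09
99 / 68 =1.46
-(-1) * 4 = 4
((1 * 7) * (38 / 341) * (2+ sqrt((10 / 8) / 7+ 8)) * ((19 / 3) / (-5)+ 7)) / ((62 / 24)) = 183008 / 52855+ 6536 * sqrt(1603) / 52855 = 8.41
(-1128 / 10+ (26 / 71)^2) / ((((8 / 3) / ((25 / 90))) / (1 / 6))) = -88742 / 45369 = -1.96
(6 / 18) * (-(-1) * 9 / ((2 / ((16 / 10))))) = 12 / 5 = 2.40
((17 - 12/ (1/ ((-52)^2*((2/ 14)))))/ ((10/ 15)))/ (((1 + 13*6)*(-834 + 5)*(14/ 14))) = 0.11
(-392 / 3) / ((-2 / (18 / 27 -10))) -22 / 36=-610.39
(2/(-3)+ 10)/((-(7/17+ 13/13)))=-119/18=-6.61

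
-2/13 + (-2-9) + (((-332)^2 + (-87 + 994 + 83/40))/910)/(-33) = -17843323/1201200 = -14.85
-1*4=-4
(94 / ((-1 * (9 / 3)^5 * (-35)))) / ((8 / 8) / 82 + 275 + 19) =0.00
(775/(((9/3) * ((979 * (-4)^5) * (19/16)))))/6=-0.00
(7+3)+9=19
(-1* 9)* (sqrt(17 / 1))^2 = -153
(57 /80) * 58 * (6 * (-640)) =-158688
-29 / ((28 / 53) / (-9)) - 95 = 11173 / 28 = 399.04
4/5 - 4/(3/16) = -308/15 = -20.53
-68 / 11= -6.18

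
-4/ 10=-2/ 5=-0.40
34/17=2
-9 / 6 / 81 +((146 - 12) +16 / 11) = 80449 / 594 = 135.44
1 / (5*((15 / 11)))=11 / 75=0.15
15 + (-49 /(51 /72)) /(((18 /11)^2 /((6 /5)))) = -12241 /765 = -16.00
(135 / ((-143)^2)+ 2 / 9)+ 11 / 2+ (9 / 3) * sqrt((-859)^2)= 950655991 / 368082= 2582.73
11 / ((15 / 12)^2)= 176 / 25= 7.04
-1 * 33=-33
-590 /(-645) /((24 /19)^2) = 21299 /37152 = 0.57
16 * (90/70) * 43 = 6192/7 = 884.57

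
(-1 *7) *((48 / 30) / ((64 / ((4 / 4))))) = -7 / 40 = -0.18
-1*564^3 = -179406144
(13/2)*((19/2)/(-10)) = -6.18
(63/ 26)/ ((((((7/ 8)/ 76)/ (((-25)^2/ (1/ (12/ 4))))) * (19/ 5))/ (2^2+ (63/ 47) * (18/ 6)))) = 832978.72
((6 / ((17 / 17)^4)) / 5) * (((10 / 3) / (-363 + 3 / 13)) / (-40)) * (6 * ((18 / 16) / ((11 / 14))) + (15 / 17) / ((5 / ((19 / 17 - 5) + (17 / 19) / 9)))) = 37329019 / 17091066960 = 0.00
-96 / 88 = -12 / 11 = -1.09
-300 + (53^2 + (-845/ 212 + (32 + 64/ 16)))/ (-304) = -309.35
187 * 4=748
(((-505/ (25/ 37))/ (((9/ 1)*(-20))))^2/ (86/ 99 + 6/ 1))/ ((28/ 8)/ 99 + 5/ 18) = 1689785449/ 210800000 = 8.02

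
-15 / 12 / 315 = -1 / 252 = -0.00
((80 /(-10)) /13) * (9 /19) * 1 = -72 /247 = -0.29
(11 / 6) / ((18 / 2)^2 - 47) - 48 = -9781 / 204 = -47.95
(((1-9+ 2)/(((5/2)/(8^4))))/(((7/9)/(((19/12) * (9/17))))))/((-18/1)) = 350208/595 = 588.58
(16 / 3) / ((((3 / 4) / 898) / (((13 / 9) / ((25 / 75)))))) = 747136 / 27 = 27671.70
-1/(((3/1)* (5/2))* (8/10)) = -1/6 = -0.17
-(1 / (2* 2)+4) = -17 / 4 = -4.25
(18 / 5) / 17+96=8178 / 85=96.21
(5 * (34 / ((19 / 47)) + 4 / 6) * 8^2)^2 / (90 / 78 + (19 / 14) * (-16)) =-217568090521600 / 6078879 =-35790824.35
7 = 7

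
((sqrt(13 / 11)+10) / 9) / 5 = sqrt(143) / 495+2 / 9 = 0.25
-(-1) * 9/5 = 9/5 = 1.80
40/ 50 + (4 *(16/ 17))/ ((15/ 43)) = 2956/ 255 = 11.59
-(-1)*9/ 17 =0.53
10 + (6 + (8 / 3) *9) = 40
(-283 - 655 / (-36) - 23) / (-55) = 10361 / 1980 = 5.23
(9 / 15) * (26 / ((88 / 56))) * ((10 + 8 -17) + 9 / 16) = 1365 / 88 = 15.51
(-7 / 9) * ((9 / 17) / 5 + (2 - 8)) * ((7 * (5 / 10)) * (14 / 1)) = 57281 / 255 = 224.63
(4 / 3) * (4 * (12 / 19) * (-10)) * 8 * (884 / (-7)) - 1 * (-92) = 4538316 / 133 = 34122.68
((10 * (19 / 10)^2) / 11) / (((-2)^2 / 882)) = 159201 / 220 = 723.64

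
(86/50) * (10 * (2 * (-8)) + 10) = -258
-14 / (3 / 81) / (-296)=1.28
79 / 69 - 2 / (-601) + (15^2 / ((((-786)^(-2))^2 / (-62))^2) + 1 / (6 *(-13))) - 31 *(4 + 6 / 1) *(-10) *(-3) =45281616412359859169104126903177873 / 359398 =125992956033032624469541100000.00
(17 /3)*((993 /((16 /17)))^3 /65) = 27259769313099 /266240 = 102387955.65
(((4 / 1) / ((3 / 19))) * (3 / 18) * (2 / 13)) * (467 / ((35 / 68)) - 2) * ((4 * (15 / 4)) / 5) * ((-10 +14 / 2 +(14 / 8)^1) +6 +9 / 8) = 4715933 / 455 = 10364.69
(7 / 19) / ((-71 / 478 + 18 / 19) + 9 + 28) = 3346 / 343289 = 0.01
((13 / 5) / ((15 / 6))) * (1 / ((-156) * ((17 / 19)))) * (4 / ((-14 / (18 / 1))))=114 / 2975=0.04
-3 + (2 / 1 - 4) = -5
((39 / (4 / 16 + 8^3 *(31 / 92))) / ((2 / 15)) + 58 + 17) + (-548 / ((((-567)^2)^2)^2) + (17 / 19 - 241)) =-105437059141779085865809659613 / 645221157610519936939765041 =-163.41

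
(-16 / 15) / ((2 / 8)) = -64 / 15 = -4.27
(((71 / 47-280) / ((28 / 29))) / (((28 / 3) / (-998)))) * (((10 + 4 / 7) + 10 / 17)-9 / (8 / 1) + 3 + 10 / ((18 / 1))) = 7351732273093 / 17539648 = 419149.36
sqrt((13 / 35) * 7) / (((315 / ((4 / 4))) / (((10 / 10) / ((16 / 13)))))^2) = 169 * sqrt(65) / 127008000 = 0.00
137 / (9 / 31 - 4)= -4247 / 115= -36.93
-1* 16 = -16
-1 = -1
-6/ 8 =-3/ 4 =-0.75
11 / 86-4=-333 / 86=-3.87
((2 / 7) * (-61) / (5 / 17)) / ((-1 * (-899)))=-2074 / 31465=-0.07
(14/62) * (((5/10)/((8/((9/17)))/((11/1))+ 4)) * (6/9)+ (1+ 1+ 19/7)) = 2541/2356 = 1.08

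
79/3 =26.33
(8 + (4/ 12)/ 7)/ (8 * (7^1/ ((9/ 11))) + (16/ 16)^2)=507/ 4375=0.12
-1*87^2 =-7569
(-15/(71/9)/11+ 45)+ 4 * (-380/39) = 178270/30459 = 5.85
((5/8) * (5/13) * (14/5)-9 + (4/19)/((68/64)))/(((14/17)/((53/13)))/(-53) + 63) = -383515579/2972157916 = -0.13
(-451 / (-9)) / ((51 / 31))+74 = 47947 / 459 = 104.46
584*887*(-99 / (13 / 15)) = -769241880 / 13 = -59172452.31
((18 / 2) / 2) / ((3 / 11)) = 33 / 2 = 16.50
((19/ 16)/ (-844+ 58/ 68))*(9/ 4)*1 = -0.00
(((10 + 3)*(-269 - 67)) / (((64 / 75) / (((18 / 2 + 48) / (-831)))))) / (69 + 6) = 5187 / 1108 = 4.68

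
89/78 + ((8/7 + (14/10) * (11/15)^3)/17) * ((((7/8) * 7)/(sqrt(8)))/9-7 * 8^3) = -2656804703/7458750 + 1401533 * sqrt(2)/82620000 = -356.18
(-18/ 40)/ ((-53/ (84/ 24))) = 63/ 2120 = 0.03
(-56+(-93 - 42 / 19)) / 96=-2873 / 1824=-1.58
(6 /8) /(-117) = -1 /156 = -0.01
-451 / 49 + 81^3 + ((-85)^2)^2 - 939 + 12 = 2583825360 / 49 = 52731129.80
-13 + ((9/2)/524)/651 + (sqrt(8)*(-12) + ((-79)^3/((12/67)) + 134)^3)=-1024556319291167360411936855/49121856 - 24*sqrt(2)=-20857443157098285579.42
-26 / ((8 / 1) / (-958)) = 6227 / 2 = 3113.50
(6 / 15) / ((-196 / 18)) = -9 / 245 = -0.04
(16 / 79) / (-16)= -1 / 79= -0.01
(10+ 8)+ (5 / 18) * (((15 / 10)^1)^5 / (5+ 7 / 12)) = 18.38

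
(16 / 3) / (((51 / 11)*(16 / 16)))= 176 / 153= 1.15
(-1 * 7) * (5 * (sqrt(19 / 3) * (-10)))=350 * sqrt(57) / 3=880.81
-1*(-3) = 3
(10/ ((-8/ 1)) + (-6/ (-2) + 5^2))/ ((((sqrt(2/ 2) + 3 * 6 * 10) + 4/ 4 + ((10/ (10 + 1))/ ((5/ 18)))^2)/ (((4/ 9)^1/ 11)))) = 1177/ 209862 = 0.01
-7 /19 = -0.37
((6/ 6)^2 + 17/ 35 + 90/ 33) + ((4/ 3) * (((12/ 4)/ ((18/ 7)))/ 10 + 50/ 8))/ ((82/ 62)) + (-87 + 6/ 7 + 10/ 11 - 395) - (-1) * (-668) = -161613478/ 142065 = -1137.60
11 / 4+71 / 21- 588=-581.87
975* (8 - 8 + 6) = 5850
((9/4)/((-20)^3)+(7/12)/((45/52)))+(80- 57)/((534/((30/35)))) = 382555811/538272000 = 0.71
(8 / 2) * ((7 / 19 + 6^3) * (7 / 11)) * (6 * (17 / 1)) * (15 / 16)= 22014405 / 418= 52666.04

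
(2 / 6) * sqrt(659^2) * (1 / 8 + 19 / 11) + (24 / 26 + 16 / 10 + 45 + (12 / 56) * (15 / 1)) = 54969307 / 120120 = 457.62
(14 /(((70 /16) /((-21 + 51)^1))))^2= 9216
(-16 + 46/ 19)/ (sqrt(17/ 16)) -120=-133.17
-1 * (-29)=29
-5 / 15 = -1 / 3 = -0.33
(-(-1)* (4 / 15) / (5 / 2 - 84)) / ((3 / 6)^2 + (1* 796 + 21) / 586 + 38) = -9376 / 113602035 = -0.00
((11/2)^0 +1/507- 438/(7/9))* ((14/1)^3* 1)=-782054896/507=-1542514.59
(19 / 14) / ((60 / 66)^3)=1.81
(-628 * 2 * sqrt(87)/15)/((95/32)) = -40192 * sqrt(87)/1425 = -263.08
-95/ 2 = -47.50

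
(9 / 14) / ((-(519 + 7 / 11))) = -99 / 80024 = -0.00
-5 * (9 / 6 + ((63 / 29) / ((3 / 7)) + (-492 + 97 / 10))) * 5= 344905 / 29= 11893.28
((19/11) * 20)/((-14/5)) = -950/77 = -12.34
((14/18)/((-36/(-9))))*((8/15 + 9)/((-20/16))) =-1001/675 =-1.48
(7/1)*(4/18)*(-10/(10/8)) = -112/9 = -12.44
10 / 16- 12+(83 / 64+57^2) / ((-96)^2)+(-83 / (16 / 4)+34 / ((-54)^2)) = -1517389181 / 47775744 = -31.76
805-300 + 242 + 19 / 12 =8983 / 12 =748.58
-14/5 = -2.80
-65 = -65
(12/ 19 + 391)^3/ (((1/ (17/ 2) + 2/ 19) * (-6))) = -7003946741057/ 155952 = -44910913.24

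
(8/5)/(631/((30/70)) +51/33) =132/121595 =0.00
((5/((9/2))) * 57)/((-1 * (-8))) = 95/12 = 7.92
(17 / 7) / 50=17 / 350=0.05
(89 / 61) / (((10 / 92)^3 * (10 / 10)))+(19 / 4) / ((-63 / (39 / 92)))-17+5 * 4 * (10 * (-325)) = -3764246703263 / 58926000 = -63880.91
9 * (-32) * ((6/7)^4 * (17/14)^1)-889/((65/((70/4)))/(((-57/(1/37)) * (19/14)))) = 684871.21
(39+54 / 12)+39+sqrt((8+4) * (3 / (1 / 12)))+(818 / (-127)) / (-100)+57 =12 * sqrt(3)+443117 / 3175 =160.35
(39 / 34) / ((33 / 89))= 1157 / 374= 3.09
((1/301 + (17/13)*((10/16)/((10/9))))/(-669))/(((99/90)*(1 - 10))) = 231305/2073295224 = 0.00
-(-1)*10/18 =5/9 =0.56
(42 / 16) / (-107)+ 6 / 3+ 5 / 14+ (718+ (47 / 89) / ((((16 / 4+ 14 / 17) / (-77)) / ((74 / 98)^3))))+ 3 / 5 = 188282747562729 / 262487020040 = 717.30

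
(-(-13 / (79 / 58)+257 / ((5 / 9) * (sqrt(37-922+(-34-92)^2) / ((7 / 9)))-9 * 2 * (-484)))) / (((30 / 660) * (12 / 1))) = 17.44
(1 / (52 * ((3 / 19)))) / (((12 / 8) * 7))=19 / 1638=0.01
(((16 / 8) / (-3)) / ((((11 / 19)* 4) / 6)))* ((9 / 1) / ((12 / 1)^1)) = -57 / 44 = -1.30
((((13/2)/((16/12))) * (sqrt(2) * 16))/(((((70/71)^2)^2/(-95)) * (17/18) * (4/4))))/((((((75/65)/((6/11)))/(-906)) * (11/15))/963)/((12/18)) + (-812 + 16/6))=101166878124608634 * sqrt(2)/9860132500726375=14.51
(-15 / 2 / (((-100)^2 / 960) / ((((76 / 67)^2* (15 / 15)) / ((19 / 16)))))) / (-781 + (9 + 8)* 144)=-87552 / 187079075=-0.00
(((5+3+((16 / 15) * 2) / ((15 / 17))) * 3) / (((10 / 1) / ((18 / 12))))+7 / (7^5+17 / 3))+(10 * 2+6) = 193482793 / 6304750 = 30.69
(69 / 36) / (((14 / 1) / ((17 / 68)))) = 0.03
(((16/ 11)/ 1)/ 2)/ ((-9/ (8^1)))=-64/ 99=-0.65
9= 9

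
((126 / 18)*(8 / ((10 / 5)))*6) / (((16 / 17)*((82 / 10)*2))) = 1785 / 164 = 10.88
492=492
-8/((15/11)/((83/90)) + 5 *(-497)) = 7304/2267455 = 0.00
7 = 7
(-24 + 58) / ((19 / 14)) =476 / 19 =25.05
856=856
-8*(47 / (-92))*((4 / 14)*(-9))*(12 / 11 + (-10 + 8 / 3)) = 116184 / 1771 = 65.60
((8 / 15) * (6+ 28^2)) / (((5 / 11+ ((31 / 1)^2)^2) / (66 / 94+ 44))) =1825769 / 89523861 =0.02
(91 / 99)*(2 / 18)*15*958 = 435890 / 297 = 1467.64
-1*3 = -3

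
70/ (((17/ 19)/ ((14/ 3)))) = 18620/ 51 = 365.10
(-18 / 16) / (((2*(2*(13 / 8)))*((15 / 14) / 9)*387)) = -21 / 5590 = -0.00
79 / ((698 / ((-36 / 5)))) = -0.81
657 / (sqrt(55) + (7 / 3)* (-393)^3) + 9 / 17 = 180529249564373229 / 341002681584070978-657* sqrt(55) / 20058981269651234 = 0.53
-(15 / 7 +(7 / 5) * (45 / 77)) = -228 / 77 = -2.96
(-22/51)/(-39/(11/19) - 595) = 121/185793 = 0.00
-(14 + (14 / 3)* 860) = -12082 / 3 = -4027.33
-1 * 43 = -43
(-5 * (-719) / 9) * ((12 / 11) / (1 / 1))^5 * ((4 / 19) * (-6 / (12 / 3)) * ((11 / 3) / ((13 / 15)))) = -824.55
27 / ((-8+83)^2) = 3 / 625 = 0.00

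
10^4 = 10000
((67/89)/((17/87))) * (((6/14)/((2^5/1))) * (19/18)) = 36917/677824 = 0.05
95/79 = 1.20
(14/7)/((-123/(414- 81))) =-222/41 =-5.41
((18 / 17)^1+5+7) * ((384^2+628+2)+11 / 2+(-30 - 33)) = 32862327 / 17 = 1933078.06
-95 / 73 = -1.30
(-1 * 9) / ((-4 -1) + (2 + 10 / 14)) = 63 / 16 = 3.94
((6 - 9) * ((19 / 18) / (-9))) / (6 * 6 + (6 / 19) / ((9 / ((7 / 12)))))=361 / 36957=0.01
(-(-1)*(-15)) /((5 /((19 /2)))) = -57 /2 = -28.50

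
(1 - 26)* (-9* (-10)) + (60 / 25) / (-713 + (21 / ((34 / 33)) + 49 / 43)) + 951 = -6566079339 / 5054705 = -1299.00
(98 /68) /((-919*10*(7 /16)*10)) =-14 /390575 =-0.00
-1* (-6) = 6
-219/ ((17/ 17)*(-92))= 219/ 92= 2.38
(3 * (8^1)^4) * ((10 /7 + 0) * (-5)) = -614400 /7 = -87771.43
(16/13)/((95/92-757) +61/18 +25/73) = -967104/591086015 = -0.00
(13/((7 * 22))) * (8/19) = 52/1463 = 0.04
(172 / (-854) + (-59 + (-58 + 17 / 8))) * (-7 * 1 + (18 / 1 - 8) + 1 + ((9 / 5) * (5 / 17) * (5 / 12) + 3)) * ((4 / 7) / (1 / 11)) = -2123138501 / 406504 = -5222.92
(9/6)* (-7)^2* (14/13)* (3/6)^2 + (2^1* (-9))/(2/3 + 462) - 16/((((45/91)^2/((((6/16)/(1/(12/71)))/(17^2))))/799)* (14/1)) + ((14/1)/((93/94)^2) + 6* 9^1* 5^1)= 475994182673213/1569729209100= 303.23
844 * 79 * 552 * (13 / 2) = 239233488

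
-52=-52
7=7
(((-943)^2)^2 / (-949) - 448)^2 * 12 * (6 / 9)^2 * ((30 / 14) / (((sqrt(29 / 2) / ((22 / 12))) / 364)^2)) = 338966979329492474268073870720 / 1390869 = 243708774391759737450524.70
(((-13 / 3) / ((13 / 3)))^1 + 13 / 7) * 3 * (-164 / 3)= -984 / 7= -140.57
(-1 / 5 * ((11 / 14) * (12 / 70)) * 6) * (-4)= 792 / 1225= 0.65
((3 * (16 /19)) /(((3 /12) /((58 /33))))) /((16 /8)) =1856 /209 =8.88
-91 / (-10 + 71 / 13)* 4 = 4732 / 59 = 80.20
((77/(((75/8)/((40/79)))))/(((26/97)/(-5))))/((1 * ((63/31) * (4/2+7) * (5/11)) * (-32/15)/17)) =74.36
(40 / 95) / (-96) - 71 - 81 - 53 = -46741 / 228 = -205.00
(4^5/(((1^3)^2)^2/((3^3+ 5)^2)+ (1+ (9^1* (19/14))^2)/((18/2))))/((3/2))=40.91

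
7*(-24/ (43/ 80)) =-13440/ 43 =-312.56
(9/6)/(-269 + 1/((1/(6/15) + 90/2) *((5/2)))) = -1425/255542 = -0.01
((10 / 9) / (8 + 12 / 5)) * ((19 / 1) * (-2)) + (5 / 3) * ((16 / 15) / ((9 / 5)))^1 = -3235 / 1053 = -3.07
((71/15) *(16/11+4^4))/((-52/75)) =-251340/143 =-1757.62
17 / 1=17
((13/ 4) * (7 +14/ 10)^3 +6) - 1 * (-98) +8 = 254786/ 125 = 2038.29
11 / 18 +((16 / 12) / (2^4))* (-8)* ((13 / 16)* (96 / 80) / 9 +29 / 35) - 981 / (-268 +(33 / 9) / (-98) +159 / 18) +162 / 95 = 5.48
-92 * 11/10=-506/5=-101.20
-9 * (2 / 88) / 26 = -9 / 1144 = -0.01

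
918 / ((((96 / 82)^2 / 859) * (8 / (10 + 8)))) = 662786361 / 512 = 1294504.61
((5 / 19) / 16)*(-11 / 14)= -55 / 4256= -0.01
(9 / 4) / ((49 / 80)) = 180 / 49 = 3.67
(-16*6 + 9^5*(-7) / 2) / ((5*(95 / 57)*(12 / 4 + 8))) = -248121 / 110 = -2255.65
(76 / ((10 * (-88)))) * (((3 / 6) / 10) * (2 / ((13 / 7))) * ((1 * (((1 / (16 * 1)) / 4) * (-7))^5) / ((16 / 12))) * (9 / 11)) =60353937 / 1351196711321600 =0.00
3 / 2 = 1.50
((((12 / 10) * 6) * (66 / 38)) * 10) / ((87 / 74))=58608 / 551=106.37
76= 76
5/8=0.62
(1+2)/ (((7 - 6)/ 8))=24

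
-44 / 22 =-2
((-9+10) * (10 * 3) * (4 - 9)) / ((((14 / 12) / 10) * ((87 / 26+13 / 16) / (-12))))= 4492800 / 1211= 3709.99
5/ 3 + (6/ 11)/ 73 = 4033/ 2409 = 1.67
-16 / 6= -8 / 3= -2.67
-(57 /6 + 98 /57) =-1279 /114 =-11.22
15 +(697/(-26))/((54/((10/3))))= 28105/2106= 13.35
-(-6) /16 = 3 /8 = 0.38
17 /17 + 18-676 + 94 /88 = -28861 /44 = -655.93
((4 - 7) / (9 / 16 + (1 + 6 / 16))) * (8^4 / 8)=-792.77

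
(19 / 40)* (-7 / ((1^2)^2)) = -133 / 40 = -3.32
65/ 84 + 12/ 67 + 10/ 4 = 3.45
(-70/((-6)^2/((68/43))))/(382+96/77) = -9163/1142037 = -0.01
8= 8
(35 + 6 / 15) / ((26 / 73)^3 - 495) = -68856009 / 962729195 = -0.07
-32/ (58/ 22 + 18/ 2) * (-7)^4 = -26411/ 4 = -6602.75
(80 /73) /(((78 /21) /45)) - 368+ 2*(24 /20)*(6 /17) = -28545392 /80665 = -353.88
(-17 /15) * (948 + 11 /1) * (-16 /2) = 130424 /15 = 8694.93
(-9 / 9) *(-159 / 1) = 159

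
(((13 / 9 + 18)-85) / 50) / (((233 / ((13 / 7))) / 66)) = -16874 / 24465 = -0.69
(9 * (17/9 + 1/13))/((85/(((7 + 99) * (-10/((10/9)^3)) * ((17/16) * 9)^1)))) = -7997859/5200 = -1538.05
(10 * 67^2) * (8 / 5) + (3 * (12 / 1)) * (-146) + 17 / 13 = 865401 / 13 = 66569.31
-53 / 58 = -0.91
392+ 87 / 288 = 37661 / 96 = 392.30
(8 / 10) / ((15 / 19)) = 76 / 75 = 1.01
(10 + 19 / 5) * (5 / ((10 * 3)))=2.30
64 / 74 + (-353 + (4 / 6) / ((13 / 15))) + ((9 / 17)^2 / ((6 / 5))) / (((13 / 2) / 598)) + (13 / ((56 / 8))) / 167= -53603872080 / 162501521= -329.87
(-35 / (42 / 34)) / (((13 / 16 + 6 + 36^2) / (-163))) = 44336 / 12507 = 3.54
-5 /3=-1.67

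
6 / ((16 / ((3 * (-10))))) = -45 / 4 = -11.25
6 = 6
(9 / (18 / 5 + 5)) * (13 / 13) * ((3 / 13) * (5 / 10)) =135 / 1118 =0.12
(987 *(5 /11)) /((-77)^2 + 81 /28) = 138180 /1827023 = 0.08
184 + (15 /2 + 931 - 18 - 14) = 2181 /2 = 1090.50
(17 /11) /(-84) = -0.02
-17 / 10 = -1.70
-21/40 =-0.52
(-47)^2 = 2209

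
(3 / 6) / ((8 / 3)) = 3 / 16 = 0.19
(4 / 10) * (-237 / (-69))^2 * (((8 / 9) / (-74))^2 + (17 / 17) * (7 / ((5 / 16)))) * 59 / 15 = 9146300733824 / 21997605375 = 415.79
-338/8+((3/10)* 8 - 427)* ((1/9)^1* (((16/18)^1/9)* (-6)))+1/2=-13.79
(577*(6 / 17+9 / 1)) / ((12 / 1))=449.72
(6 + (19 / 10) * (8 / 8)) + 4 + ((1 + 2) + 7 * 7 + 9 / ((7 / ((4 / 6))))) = 64.76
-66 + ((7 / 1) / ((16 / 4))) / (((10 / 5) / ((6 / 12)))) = -1049 / 16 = -65.56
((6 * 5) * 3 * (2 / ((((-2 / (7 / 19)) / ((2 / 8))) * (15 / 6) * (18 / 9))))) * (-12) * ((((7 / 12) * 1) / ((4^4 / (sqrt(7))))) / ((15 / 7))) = 1029 * sqrt(7) / 48640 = 0.06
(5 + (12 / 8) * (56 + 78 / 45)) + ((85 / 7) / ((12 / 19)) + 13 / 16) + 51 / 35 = 27143 / 240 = 113.10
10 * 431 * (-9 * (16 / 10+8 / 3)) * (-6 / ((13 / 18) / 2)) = 35748864 / 13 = 2749912.62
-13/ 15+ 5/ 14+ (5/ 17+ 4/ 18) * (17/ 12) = 839/ 3780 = 0.22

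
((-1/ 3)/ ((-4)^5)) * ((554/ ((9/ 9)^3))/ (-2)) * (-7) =1939/ 3072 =0.63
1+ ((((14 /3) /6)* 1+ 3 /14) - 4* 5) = -2269 /126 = -18.01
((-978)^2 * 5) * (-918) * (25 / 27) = -4065057000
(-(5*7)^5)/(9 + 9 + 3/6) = -105043750/37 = -2839020.27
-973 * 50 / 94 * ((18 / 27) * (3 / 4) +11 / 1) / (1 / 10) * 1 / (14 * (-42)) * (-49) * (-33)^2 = -1015447125 / 188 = -5401314.49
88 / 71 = 1.24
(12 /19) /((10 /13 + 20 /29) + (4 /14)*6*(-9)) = -15834 /350227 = -0.05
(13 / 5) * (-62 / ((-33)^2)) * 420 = -22568 / 363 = -62.17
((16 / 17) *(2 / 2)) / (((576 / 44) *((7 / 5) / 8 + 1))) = 440 / 7191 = 0.06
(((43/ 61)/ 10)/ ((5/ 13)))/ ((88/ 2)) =559/ 134200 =0.00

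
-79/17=-4.65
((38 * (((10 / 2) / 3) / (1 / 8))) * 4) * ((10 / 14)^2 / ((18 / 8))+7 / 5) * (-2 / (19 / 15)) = -2295680 / 441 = -5205.62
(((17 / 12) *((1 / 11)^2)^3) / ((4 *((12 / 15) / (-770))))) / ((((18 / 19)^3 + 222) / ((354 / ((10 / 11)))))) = -48157039 / 143226929472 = -0.00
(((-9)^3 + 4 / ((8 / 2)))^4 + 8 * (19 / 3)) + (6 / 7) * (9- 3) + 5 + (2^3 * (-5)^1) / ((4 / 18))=5898543842873 / 21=280883040136.81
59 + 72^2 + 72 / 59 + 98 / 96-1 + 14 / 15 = 74271671 / 14160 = 5245.17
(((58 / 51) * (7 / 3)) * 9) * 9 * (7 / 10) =12789 / 85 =150.46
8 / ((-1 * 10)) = -4 / 5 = -0.80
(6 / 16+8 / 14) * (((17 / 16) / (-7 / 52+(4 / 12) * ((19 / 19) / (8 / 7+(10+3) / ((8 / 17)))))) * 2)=-56608929 / 3462928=-16.35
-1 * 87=-87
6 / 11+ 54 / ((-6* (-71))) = 525 / 781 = 0.67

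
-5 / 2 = -2.50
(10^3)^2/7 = 1000000/7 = 142857.14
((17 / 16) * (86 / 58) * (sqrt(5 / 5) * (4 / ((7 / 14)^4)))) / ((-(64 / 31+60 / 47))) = -1065067 / 35293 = -30.18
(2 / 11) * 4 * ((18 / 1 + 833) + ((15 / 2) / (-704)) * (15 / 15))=1198193 / 1936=618.90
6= 6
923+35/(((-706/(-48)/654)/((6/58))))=11096831/10237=1083.99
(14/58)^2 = 49/841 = 0.06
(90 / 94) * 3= 135 / 47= 2.87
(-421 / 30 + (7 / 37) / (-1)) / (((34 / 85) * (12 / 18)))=-15787 / 296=-53.33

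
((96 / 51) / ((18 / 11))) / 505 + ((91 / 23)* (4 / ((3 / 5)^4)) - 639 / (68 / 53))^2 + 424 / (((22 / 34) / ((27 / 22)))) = 139378849646147591737 / 980664114980880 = 142127.00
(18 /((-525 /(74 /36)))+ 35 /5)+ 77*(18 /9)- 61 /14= 164401 /1050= 156.57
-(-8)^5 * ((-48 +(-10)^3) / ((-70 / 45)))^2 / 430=364390907904 / 10535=34588600.66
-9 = -9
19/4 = 4.75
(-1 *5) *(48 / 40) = -6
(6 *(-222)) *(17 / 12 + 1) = -3219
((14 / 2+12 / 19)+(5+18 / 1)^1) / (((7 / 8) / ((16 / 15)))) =24832 / 665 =37.34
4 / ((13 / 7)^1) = 2.15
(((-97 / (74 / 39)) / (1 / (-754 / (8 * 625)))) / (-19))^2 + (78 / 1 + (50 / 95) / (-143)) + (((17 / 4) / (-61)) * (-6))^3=31374133134677749403123 / 401029389578675000000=78.23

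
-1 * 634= -634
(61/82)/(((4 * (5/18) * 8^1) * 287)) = 549/1882720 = 0.00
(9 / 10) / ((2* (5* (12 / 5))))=3 / 80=0.04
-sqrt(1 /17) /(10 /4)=-0.10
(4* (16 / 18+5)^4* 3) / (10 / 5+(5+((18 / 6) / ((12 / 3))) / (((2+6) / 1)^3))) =64638820352 / 31359393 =2061.23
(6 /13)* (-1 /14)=-3 /91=-0.03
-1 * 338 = -338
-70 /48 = -35 /24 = -1.46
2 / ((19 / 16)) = 1.68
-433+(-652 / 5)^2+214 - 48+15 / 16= 6695239 / 400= 16738.10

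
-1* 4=-4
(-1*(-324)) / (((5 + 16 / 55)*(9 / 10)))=6600 / 97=68.04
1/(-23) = -0.04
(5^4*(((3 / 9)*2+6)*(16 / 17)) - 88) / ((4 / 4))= 3833.57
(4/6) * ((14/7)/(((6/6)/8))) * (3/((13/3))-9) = -88.62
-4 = -4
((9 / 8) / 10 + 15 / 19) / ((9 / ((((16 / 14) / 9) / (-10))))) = -457 / 359100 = -0.00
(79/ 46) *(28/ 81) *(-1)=-1106/ 1863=-0.59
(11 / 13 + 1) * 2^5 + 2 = 794 / 13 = 61.08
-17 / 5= -3.40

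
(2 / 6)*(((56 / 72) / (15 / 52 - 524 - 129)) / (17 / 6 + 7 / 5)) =-3640 / 38794563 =-0.00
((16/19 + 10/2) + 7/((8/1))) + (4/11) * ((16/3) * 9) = 40415/1672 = 24.17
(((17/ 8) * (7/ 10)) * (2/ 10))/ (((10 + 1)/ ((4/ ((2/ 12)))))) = 357/ 550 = 0.65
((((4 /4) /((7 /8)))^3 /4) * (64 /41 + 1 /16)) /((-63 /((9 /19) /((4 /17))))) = -36210 /1870379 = -0.02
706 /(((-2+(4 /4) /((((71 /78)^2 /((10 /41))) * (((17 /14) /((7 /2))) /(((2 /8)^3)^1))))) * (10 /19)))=-188524487512 /279222935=-675.18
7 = 7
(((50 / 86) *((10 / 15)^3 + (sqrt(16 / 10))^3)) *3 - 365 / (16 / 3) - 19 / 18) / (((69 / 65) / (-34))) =157315535 / 71208 - 35360 *sqrt(10) / 989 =2096.18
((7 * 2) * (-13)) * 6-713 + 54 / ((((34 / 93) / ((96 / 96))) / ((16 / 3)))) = -17293 / 17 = -1017.24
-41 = -41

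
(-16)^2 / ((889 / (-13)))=-3328 / 889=-3.74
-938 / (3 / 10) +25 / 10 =-18745 / 6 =-3124.17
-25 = -25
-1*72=-72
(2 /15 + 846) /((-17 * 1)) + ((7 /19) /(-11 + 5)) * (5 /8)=-3861343 /77520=-49.81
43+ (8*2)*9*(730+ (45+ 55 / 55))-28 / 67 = 7489701 / 67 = 111786.58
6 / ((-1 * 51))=-2 / 17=-0.12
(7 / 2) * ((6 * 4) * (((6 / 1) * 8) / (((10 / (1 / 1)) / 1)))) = 2016 / 5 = 403.20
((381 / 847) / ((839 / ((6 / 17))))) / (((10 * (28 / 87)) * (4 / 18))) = 894969 / 3382613080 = 0.00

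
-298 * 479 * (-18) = 2569356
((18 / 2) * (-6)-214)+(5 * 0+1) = -267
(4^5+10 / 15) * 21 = 21518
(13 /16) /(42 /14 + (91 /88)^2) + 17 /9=592349 /283617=2.09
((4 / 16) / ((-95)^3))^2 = 0.00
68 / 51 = 4 / 3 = 1.33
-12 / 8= -3 / 2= -1.50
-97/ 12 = -8.08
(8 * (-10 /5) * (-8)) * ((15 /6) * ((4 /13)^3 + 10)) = 7050880 /2197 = 3209.32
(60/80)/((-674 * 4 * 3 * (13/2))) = -1/70096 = -0.00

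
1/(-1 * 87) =-1/87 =-0.01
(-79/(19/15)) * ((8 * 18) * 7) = -1194480/19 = -62867.37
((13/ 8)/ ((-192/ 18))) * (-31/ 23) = 1209/ 5888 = 0.21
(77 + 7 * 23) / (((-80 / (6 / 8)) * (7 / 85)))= -867 / 32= -27.09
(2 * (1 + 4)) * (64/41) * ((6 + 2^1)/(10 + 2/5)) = 6400/533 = 12.01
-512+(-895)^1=-1407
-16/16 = -1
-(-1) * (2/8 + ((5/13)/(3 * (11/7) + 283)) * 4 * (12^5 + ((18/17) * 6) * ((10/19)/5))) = 1330.80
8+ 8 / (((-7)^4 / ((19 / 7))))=134608 / 16807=8.01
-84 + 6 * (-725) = -4434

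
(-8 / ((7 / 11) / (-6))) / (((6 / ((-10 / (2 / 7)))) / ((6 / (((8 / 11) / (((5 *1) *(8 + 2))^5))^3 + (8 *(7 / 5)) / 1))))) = -69813728332519531250000000000 / 296179453531901041666666667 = -235.71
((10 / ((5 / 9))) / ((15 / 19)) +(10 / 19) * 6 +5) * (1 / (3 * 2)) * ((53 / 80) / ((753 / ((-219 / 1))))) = -11378729 / 11445600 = -0.99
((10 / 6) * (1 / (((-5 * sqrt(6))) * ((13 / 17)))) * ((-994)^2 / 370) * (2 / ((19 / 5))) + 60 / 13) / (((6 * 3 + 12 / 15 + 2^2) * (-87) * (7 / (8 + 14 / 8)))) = -25 / 7714 + 2999395 * sqrt(6) / 41834124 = 0.17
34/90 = 17/45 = 0.38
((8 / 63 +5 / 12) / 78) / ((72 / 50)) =3425 / 707616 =0.00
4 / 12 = 1 / 3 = 0.33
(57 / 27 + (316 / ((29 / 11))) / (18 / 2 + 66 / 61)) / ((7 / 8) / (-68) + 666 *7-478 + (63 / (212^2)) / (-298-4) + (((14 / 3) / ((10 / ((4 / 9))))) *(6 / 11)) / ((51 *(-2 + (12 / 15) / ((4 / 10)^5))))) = 2138903245230444 / 639230524115297189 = 0.00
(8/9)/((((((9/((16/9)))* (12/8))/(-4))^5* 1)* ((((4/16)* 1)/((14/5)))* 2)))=-7696581394432/38127987424935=-0.20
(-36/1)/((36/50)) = -50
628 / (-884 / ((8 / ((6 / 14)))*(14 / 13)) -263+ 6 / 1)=-123088 / 58991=-2.09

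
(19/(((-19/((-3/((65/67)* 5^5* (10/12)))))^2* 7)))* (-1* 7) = -1454436/19598388671875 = -0.00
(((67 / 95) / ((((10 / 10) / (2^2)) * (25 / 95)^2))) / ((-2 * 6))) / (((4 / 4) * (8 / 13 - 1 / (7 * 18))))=-695058 / 124375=-5.59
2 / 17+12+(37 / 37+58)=1209 / 17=71.12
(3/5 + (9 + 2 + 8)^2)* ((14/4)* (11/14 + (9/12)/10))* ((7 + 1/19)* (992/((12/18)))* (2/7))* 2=6532381.76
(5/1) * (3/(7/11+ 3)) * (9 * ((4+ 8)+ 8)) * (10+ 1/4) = 7610.62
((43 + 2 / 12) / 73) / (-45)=-259 / 19710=-0.01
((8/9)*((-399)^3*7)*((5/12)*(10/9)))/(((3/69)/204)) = -2575666987600/3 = -858555662533.33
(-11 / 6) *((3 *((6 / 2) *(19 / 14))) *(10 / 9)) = -1045 / 42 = -24.88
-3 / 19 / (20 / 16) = -12 / 95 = -0.13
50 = 50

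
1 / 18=0.06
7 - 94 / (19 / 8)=-619 / 19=-32.58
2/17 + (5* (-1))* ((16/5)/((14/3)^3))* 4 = -2986/5831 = -0.51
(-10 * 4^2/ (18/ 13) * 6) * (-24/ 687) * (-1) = -16640/ 687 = -24.22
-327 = -327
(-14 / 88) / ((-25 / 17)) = 0.11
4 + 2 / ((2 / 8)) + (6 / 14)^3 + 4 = 5515 / 343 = 16.08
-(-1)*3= 3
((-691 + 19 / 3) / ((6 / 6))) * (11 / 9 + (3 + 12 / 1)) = -299884 / 27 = -11106.81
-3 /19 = -0.16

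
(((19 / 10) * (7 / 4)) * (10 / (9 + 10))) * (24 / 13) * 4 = 168 / 13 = 12.92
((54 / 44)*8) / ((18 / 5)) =30 / 11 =2.73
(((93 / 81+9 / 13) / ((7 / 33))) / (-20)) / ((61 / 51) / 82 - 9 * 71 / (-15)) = -2476441 / 243262383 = -0.01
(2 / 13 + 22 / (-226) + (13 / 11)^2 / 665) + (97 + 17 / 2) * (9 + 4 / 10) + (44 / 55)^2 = 1173045762249 / 1182030850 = 992.40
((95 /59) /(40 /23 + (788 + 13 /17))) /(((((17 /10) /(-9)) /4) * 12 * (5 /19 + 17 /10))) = -4151500 /2267359203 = -0.00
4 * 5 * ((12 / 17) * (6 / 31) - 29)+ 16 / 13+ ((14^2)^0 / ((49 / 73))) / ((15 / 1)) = -2900124457 / 5035485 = -575.94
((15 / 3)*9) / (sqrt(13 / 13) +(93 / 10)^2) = 4500 / 8749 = 0.51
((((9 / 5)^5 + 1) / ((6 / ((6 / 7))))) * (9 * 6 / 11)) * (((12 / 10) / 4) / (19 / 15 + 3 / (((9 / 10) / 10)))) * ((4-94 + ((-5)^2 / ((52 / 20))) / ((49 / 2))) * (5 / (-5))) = 10.84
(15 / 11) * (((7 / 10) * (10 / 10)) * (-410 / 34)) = -4305 / 374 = -11.51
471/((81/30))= 1570/9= 174.44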